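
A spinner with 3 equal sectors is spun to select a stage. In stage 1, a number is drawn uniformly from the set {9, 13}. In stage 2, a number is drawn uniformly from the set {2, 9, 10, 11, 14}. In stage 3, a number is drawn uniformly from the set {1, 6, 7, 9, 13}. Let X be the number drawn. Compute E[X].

137/15

E[X | stage 1] = (9+13)/2 = 11.
E[X | stage 2] = (2+9+10+11+14)/5 = 46/5.
E[X | stage 3] = (1+6+7+9+13)/5 = 36/5.
E[X] = (1/3)·(11) + (1/3)·(46/5) + (1/3)·(36/5) = 137/15.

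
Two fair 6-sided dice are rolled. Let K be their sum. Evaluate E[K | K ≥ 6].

P(K ≥ 6) = 13/18.
Σ over the event: 6·5/36 + 7·1/6 + 8·5/36 + 9·1/9 + 10·1/12 + 11·1/18 + 12·1/36 = 53/9.
E[K | K ≥ 6] = (53/9) / (13/18) = 106/13.

106/13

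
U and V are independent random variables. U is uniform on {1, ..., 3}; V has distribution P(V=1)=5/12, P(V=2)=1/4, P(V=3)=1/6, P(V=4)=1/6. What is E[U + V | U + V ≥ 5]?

P(U + V ≥ 5) = 13/36.
Summing (U+V)·P(x,y) over outcomes with U + V ≥ 5 gives 73/36.
E[U + V | U + V ≥ 5] = (73/36) / (13/36) = 73/13.

73/13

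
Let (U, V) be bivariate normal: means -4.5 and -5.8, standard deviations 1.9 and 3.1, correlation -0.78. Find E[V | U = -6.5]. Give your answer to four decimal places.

-3.2547

The regression of V on U has slope ρ·σ_V/σ_U and passes through (μ_U, μ_V).
E[V | U=-6.5] = -5.8 + (-0.78)·(3.1/1.9)·(-6.5 − (-4.5)) = -5.8 + (-1.27263)·(-2) = -3.2547.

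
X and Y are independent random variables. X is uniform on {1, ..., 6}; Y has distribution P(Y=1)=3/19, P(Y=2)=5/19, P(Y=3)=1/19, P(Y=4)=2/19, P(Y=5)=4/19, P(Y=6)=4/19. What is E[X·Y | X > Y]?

P(X > Y) = 23/57.
Summing XY·P(x,y) over outcomes with X > Y gives 493/114.
E[X·Y | X > Y] = (493/114) / (23/57) = 493/46.

493/46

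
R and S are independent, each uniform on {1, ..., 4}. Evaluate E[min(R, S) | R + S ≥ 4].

27/13

P(R + S ≥ 4) = 13/16.
Summing min(R,S)·P(x,y) over outcomes with R + S ≥ 4 gives 27/16.
E[min(R, S) | R + S ≥ 4] = (27/16) / (13/16) = 27/13.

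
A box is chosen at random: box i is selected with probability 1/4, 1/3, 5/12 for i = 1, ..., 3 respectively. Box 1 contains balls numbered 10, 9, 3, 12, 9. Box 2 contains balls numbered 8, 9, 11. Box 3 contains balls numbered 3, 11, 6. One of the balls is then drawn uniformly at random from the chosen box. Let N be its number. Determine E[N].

E[N | box 1] = (10+9+3+12+9)/5 = 43/5.
E[N | box 2] = (8+9+11)/3 = 28/3.
E[N | box 3] = (3+11+6)/3 = 20/3.
By the law of total expectation,
E[N] = (1/4)·(43/5) + (1/3)·(28/3) + (5/12)·(20/3) = 1447/180.

1447/180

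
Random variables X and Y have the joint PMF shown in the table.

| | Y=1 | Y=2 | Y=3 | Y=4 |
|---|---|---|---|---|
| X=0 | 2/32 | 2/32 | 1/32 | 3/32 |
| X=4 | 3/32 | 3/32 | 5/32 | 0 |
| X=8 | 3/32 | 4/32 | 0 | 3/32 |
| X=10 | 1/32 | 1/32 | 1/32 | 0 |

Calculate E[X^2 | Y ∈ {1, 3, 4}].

356/11

P(Y ∈ {1, 3, 4}) = 11/16.
Summing X^2·P(X=x,Y=y) over the conditioning event gives 89/4.
E[X^2 | Y ∈ {1, 3, 4}] = (89/4) / (11/16) = 356/11.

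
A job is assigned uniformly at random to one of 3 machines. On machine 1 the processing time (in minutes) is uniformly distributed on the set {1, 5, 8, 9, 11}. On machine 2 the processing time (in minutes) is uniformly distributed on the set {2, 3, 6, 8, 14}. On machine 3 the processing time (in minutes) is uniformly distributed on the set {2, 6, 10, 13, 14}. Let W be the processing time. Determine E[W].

E[W | machine 1] = (1+5+8+9+11)/5 = 34/5.
E[W | machine 2] = (2+3+6+8+14)/5 = 33/5.
E[W | machine 3] = (2+6+10+13+14)/5 = 9.
By the law of total expectation,
E[W] = (1/3)·(34/5) + (1/3)·(33/5) + (1/3)·(9) = 112/15.

112/15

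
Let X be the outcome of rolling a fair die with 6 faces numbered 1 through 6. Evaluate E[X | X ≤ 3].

Given X ≤ 3, X is equally likely to be any of {1, 2, 3}.
E[X | X ≤ 3] = (1 + 2 + 3) / 3 = 2.

2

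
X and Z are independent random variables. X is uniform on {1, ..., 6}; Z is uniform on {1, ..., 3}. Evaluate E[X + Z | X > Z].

P(X > Z) = 2/3.
Summing (X+Z)·P(x,y) over outcomes with X > Z gives 25/6.
E[X + Z | X > Z] = (25/6) / (2/3) = 25/4.

25/4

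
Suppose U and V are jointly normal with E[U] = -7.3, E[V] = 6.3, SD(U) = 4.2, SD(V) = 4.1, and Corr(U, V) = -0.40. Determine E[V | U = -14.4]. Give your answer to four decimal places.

9.0724

For a bivariate normal, E[V | U=x] = μ_V + ρ·(σ_V/σ_U)·(x − μ_U).
E[V | U=-14.4] = 6.3 + (-0.40)·(4.1/4.2)·(-14.4 − (-7.3)) = 6.3 + (-0.39048)·(-7.1) = 9.0724.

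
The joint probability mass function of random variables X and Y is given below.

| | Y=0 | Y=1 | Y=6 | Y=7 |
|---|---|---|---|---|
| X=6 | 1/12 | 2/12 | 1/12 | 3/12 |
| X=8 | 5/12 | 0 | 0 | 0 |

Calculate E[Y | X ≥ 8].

P(X ≥ 8) = 5/12.
Σ Y·P over the event = 0·(5/12) = 0.
E[Y | X ≥ 8] = (0) / (5/12) = 0.

0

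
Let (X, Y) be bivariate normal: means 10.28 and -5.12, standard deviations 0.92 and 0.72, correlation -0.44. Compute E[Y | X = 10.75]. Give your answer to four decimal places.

-5.2818

The regression of Y on X has slope ρ·σ_Y/σ_X and passes through (μ_X, μ_Y).
E[Y | X=10.75] = -5.12 + (-0.44)·(0.72/0.92)·(10.75 − (10.28)) = -5.12 + (-0.34435)·(0.47) = -5.2818.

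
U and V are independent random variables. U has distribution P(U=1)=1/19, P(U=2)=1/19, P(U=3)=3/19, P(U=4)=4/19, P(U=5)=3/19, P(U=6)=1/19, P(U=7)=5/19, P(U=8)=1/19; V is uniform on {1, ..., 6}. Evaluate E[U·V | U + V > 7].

137/6

P(U + V > 7) = 12/19.
Summing UV·P(x,y) over outcomes with U + V > 7 gives 274/19.
E[U·V | U + V > 7] = (274/19) / (12/19) = 137/6.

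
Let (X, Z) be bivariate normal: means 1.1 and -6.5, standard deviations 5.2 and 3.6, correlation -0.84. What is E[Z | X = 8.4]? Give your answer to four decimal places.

-10.7452

E[Z | X=x] = μ_Z + ρ(σ_Z/σ_X)(x − μ_X) for jointly normal variables.
E[Z | X=8.4] = -6.5 + (-0.84)·(3.6/5.2)·(8.4 − (1.1)) = -6.5 + (-0.58154)·(7.3) = -10.7452.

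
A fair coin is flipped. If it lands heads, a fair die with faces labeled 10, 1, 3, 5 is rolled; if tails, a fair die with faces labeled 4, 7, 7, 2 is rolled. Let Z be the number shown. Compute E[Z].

39/8

E[Z | heads] = (10+1+3+5)/4 = 19/4.
E[Z | tails] = (4+7+7+2)/4 = 5.
By the law of total expectation,
E[Z] = (1/2)·(19/4) + (1/2)·(5) = 39/8.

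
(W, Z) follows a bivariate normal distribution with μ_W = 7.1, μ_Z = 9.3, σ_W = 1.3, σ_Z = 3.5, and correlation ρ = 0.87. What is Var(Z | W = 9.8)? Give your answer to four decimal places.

2.9780

For a bivariate normal, Var(Z | W=x) = σ_Z²(1 − ρ²).
Var(Z | W=9.8) = (3.5)²·(1 − (0.87)²) = 12.25·0.2431 = 2.9780.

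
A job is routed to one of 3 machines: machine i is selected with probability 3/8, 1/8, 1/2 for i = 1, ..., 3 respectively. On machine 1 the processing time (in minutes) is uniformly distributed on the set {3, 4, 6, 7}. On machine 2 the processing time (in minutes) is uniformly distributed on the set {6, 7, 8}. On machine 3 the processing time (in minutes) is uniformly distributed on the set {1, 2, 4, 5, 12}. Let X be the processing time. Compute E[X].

103/20

E[X | machine 1] = (3+4+6+7)/4 = 5.
E[X | machine 2] = (6+7+8)/3 = 7.
E[X | machine 3] = (1+2+4+5+12)/5 = 24/5.
E[X] = (3/8)·(5) + (1/8)·(7) + (1/2)·(24/5) = 103/20.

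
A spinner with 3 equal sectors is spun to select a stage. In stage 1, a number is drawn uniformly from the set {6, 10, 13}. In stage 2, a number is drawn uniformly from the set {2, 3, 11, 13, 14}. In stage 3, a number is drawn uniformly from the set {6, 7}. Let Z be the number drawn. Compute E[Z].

743/90

E[Z | stage 1] = (6+10+13)/3 = 29/3.
E[Z | stage 2] = (2+3+11+13+14)/5 = 43/5.
E[Z | stage 3] = (6+7)/2 = 13/2.
E[Z] = (1/3)·(29/3) + (1/3)·(43/5) + (1/3)·(13/2) = 743/90.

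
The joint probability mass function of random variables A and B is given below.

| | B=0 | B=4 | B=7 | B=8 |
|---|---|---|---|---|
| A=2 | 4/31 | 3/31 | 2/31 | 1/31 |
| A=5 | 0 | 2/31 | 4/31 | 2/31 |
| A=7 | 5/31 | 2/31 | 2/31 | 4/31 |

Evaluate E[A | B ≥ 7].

26/5

P(B ≥ 7) = 15/31.
Σ A·P over the event = 2·(2/31) + 2·(1/31) + 5·(4/31) + 5·(2/31) + 7·(2/31) + 7·(4/31) = 78/31.
E[A | B ≥ 7] = (78/31) / (15/31) = 26/5.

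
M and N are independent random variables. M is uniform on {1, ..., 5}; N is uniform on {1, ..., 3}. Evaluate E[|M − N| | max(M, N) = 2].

Outcomes with max(M, N) = 2: (1,2), (2,1), (2,2), each with probability 1/15.
E[|M − N| | max(M, N) = 2] = (1 + 1 + 0) / 3 = 2/3.

2/3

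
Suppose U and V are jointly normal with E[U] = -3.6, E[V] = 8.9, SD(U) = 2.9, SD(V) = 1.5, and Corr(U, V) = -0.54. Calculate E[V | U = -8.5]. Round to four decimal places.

For a bivariate normal, E[V | U=x] = μ_V + ρ·(σ_V/σ_U)·(x − μ_U).
E[V | U=-8.5] = 8.9 + (-0.54)·(1.5/2.9)·(-8.5 − (-3.6)) = 8.9 + (-0.27931)·(-4.9) = 10.2686.

10.2686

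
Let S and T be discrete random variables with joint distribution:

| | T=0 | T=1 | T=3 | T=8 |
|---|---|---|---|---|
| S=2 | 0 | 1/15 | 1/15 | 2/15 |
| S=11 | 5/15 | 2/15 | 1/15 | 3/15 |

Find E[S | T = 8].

37/5

P(T = 8) = 1/3.
Σ S·P over the event = 2·(2/15) + 11·(3/15) = 37/15.
E[S | T = 8] = (37/15) / (1/3) = 37/5.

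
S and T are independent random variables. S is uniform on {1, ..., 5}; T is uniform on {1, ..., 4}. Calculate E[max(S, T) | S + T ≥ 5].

P(S + T ≥ 5) = 7/10.
Summing max(S,T)·P(x,y) over outcomes with S + T ≥ 5 gives 57/20.
E[max(S, T) | S + T ≥ 5] = (57/20) / (7/10) = 57/14.

57/14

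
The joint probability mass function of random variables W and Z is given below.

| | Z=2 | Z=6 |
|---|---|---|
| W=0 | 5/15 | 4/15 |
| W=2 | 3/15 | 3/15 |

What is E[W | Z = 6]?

P(Z = 6) = 7/15.
Σ W·P over the event = 0·(4/15) + 2·(3/15) = 2/5.
E[W | Z = 6] = (2/5) / (7/15) = 6/7.

6/7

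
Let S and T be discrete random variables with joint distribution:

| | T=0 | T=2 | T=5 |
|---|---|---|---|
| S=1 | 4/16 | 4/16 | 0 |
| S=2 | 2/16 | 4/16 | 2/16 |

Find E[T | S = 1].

P(S = 1) = 1/2.
Summing T·P(S=x,T=y) over the conditioning event gives 1/2.
E[T | S = 1] = (1/2) / (1/2) = 1.

1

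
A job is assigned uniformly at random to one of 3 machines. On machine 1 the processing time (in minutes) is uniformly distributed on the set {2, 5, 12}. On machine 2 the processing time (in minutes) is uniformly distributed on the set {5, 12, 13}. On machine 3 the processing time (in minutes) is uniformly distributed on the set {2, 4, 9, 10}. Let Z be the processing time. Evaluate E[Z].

E[Z | machine 1] = (2+5+12)/3 = 19/3.
E[Z | machine 2] = (5+12+13)/3 = 10.
E[Z | machine 3] = (2+4+9+10)/4 = 25/4.
E[Z] = (1/3)·(19/3) + (1/3)·(10) + (1/3)·(25/4) = 271/36.

271/36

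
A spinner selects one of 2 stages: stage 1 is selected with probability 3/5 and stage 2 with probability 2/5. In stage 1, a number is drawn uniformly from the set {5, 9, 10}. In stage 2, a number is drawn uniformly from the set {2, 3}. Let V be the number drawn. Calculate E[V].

29/5

E[V | stage 1] = (5+9+10)/3 = 8.
E[V | stage 2] = (2+3)/2 = 5/2.
By the law of total expectation,
E[V] = (3/5)·(8) + (2/5)·(5/2) = 29/5.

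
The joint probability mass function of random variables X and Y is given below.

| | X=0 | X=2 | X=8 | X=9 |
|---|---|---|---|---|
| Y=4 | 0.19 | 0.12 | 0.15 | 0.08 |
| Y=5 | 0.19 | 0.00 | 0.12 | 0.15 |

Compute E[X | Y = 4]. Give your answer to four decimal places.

P(Y = 4) = 0.54.
Σ X·P over the event = 0·(0.19) + 2·(0.12) + 8·(0.15) + 9·(0.08) = 2.16.
E[X | Y = 4] = (2.16) / (0.54) = 4.0000.

4.0000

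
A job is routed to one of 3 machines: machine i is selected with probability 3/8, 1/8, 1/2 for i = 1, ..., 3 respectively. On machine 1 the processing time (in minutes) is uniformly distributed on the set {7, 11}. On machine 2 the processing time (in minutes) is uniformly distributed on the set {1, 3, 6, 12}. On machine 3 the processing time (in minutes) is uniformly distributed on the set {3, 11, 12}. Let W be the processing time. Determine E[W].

403/48

E[W | machine 1] = (7+11)/2 = 9.
E[W | machine 2] = (1+3+6+12)/4 = 11/2.
E[W | machine 3] = (3+11+12)/3 = 26/3.
E[W] = (3/8)·(9) + (1/8)·(11/2) + (1/2)·(26/3) = 403/48.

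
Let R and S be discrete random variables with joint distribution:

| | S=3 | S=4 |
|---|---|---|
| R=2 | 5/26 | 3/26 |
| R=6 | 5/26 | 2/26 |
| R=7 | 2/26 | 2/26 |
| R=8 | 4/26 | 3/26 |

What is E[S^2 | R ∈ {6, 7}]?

127/11

P(R ∈ {6, 7}) = 11/26.
Summing S^2·P(R=x,S=y) over the conditioning event gives 127/26.
E[S^2 | R ∈ {6, 7}] = (127/26) / (11/26) = 127/11.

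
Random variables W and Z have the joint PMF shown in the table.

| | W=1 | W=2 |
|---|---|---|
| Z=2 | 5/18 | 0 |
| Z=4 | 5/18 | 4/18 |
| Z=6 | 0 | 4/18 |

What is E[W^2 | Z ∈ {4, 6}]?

P(Z ∈ {4, 6}) = 13/18.
Σ W^2·P over the event = 1·(5/18) + 4·(4/18) + 4·(4/18) = 37/18.
E[W^2 | Z ∈ {4, 6}] = (37/18) / (13/18) = 37/13.

37/13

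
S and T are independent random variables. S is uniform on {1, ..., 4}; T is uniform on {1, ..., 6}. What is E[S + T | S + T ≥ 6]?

P(S + T ≥ 6) = 7/12.
Summing (S+T)·P(x,y) over outcomes with S + T ≥ 6 gives 13/3.
E[S + T | S + T ≥ 6] = (13/3) / (7/12) = 52/7.

52/7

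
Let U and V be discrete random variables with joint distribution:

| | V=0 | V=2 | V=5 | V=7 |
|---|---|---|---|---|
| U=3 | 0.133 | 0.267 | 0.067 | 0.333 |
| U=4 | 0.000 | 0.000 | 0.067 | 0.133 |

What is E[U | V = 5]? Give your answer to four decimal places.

3.5000

P(V = 5) = 0.134.
Summing U·P(U=x,V=y) over the conditioning event gives 0.469.
E[U | V = 5] = (0.469) / (0.134) = 3.5000.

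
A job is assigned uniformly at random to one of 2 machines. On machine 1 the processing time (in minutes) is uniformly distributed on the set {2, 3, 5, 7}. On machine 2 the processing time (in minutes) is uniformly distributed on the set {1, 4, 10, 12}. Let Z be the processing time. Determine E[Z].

11/2

E[Z | machine 1] = (2+3+5+7)/4 = 17/4.
E[Z | machine 2] = (1+4+10+12)/4 = 27/4.
By the law of total expectation,
E[Z] = (1/2)·(17/4) + (1/2)·(27/4) = 11/2.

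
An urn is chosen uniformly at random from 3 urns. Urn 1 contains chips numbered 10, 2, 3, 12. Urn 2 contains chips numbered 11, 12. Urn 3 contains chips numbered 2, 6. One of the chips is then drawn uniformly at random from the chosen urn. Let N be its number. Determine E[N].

E[N | urn 1] = (10+2+3+12)/4 = 27/4.
E[N | urn 2] = (11+12)/2 = 23/2.
E[N | urn 3] = (2+6)/2 = 4.
By the law of total expectation,
E[N] = (1/3)·(27/4) + (1/3)·(23/2) + (1/3)·(4) = 89/12.

89/12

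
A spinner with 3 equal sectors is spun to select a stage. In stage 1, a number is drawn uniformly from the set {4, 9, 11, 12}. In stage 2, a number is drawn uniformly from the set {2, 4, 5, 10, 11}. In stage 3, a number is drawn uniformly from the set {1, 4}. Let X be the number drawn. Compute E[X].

179/30

E[X | stage 1] = (4+9+11+12)/4 = 9.
E[X | stage 2] = (2+4+5+10+11)/5 = 32/5.
E[X | stage 3] = (1+4)/2 = 5/2.
E[X] = (1/3)·(9) + (1/3)·(32/5) + (1/3)·(5/2) = 179/30.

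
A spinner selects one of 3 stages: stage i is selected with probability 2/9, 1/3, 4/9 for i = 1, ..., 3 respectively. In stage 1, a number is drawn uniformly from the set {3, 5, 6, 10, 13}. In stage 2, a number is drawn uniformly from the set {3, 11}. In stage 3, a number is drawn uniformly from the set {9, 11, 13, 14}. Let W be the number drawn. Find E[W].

E[W | stage 1] = (3+5+6+10+13)/5 = 37/5.
E[W | stage 2] = (3+11)/2 = 7.
E[W | stage 3] = (9+11+13+14)/4 = 47/4.
By the law of total expectation,
E[W] = (2/9)·(37/5) + (1/3)·(7) + (4/9)·(47/4) = 46/5.

46/5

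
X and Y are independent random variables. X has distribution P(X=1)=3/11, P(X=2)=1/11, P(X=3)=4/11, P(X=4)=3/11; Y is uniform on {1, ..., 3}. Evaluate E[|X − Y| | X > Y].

P(X > Y) = 6/11.
Summing |X−Y|·P(x,y) over outcomes with X > Y gives 31/33.
E[|X − Y| | X > Y] = (31/33) / (6/11) = 31/18.

31/18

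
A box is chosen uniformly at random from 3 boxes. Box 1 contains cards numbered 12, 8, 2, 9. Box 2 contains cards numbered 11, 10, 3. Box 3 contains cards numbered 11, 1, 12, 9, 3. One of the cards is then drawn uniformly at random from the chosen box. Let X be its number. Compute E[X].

153/20

E[X | box 1] = (12+8+2+9)/4 = 31/4.
E[X | box 2] = (11+10+3)/3 = 8.
E[X | box 3] = (11+1+12+9+3)/5 = 36/5.
By the law of total expectation,
E[X] = (1/3)·(31/4) + (1/3)·(8) + (1/3)·(36/5) = 153/20.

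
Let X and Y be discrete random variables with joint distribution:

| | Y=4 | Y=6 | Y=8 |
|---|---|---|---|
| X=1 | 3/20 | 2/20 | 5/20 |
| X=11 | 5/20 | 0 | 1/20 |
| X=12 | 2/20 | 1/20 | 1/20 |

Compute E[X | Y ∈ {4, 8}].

110/17

P(Y ∈ {4, 8}) = 17/20.
Summing X·P(X=x,Y=y) over the conditioning event gives 11/2.
E[X | Y ∈ {4, 8}] = (11/2) / (17/20) = 110/17.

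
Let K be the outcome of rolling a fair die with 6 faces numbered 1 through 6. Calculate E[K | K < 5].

Given K < 5, K is equally likely to be any of {1, 2, 3, 4}.
E[K | K < 5] = (1 + 2 + 3 + 4) / 4 = 5/2.

5/2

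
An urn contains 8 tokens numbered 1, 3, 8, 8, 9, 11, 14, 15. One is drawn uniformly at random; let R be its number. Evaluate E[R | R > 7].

65/6

P(R > 7) = 3/4.
Σ over the event: 8·1/4 + 9·1/8 + 11·1/8 + 14·1/8 + 15·1/8 = 65/8.
E[R | R > 7] = (65/8) / (3/4) = 65/6.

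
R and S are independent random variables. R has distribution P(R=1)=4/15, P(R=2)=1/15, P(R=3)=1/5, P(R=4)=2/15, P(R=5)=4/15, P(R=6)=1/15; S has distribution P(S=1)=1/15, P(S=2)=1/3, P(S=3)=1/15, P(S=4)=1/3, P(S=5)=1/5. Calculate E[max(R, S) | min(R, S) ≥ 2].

689/154

P(min(R, S) ≥ 2) = 154/225.
Summing max(R,S)·P(x,y) over outcomes with min(R, S) ≥ 2 gives 689/225.
E[max(R, S) | min(R, S) ≥ 2] = (689/225) / (154/225) = 689/154.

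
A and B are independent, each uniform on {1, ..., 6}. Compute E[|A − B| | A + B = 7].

3

Outcomes with A + B = 7: (1,6), (2,5), (3,4), (4,3), (5,2), (6,1), each with probability 1/36.
E[|A − B| | A + B = 7] = (5 + 3 + 1 + 1 + 3 + 5) / 6 = 3.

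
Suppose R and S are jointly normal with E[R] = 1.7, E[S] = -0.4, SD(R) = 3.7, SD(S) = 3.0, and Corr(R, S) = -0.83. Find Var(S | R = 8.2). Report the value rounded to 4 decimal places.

Var(S | R=x) = (1 − ρ²)·σ_S².
Var(S | R=8.2) = (3.0)²·(1 − (-0.83)²) = 9·0.3111 = 2.7999.

2.7999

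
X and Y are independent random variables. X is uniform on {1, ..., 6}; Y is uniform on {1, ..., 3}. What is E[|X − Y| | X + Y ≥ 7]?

P(X + Y ≥ 7) = 1/3.
Summing |X−Y|·P(x,y) over outcomes with X + Y ≥ 7 gives 1.
E[|X − Y| | X + Y ≥ 7] = (1) / (1/3) = 3.

3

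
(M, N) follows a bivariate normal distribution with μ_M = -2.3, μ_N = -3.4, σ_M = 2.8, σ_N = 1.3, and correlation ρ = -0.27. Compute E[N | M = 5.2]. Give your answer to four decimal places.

The regression of N on M has slope ρ·σ_N/σ_M and passes through (μ_M, μ_N).
E[N | M=5.2] = -3.4 + (-0.27)·(1.3/2.8)·(5.2 − (-2.3)) = -3.4 + (-0.12536)·(7.5) = -4.3402.

-4.3402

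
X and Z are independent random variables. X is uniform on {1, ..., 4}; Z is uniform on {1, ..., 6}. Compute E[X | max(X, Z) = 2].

5/3

P(max(X, Z) = 2) = 1/8.
Summing X·P(x,y) over outcomes with max(X, Z) = 2 gives 5/24.
E[X | max(X, Z) = 2] = (5/24) / (1/8) = 5/3.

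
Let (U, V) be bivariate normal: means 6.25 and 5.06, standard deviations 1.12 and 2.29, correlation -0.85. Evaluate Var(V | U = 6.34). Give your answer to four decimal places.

For a bivariate normal, Var(V | U=x) = σ_V²(1 − ρ²).
Var(V | U=6.34) = (2.29)²·(1 − (-0.85)²) = 5.2441·0.2775 = 1.4552.

1.4552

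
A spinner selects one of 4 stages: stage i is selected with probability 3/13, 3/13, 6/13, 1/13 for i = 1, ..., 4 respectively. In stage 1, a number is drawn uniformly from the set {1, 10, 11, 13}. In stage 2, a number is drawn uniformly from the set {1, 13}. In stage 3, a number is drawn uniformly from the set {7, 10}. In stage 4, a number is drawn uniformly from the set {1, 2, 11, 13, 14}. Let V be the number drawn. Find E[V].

2129/260

E[V | stage 1] = (1+10+11+13)/4 = 35/4.
E[V | stage 2] = (1+13)/2 = 7.
E[V | stage 3] = (7+10)/2 = 17/2.
E[V | stage 4] = (1+2+11+13+14)/5 = 41/5.
By the law of total expectation,
E[V] = (3/13)·(35/4) + (3/13)·(7) + (6/13)·(17/2) + (1/13)·(41/5) = 2129/260.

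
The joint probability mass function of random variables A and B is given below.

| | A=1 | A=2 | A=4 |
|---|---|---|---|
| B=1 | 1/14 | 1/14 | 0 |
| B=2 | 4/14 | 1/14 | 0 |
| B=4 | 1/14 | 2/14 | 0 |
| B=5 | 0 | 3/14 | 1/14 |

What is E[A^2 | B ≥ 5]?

P(B ≥ 5) = 2/7.
Σ A^2·P over the event = 4·(3/14) + 16·(1/14) = 2.
E[A^2 | B ≥ 5] = (2) / (2/7) = 7.

7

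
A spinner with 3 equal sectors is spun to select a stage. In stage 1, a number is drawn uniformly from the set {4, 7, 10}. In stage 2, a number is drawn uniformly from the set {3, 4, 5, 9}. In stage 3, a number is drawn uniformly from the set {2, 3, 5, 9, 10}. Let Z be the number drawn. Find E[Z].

361/60

E[Z | stage 1] = (4+7+10)/3 = 7.
E[Z | stage 2] = (3+4+5+9)/4 = 21/4.
E[Z | stage 3] = (2+3+5+9+10)/5 = 29/5.
By the law of total expectation,
E[Z] = (1/3)·(7) + (1/3)·(21/4) + (1/3)·(29/5) = 361/60.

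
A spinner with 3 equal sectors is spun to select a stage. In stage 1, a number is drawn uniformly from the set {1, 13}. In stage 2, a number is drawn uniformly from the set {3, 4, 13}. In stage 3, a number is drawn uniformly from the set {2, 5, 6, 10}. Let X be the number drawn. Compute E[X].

233/36

E[X | stage 1] = (1+13)/2 = 7.
E[X | stage 2] = (3+4+13)/3 = 20/3.
E[X | stage 3] = (2+5+6+10)/4 = 23/4.
By the law of total expectation,
E[X] = (1/3)·(7) + (1/3)·(20/3) + (1/3)·(23/4) = 233/36.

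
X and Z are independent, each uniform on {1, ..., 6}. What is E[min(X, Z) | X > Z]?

7/3

P(X > Z) = 5/12.
Summing min(X,Z)·P(x,y) over outcomes with X > Z gives 35/36.
E[min(X, Z) | X > Z] = (35/36) / (5/12) = 7/3.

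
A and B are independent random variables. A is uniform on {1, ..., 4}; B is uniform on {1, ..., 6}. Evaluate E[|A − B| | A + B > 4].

19/9

P(A + B > 4) = 3/4.
Summing |A−B|·P(x,y) over outcomes with A + B > 4 gives 19/12.
E[|A − B| | A + B > 4] = (19/12) / (3/4) = 19/9.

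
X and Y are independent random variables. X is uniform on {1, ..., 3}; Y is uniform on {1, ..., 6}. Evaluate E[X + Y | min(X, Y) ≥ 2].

Outcomes with min(X, Y) ≥ 2: (2,2), (2,3), (2,4), (2,5), (2,6), (3,2), (3,3), (3,4), (3,5), (3,6), each with probability 1/18.
E[X + Y | min(X, Y) ≥ 2] = (4 + 5 + 6 + 7 + 8 + 5 + 6 + 7 + 8 + 9) / 10 = 13/2.

13/2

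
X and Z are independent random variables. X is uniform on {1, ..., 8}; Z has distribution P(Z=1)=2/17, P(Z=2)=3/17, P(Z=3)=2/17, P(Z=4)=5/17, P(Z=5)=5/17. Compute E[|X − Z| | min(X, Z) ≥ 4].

17/10

P(min(X, Z) ≥ 4) = 25/68.
Summing |X−Z|·P(x,y) over outcomes with min(X, Z) ≥ 4 gives 5/8.
E[|X − Z| | min(X, Z) ≥ 4] = (5/8) / (25/68) = 17/10.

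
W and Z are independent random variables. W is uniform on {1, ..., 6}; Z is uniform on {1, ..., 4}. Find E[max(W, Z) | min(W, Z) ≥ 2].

P(min(W, Z) ≥ 2) = 5/8.
Summing max(W,Z)·P(x,y) over outcomes with min(W, Z) ≥ 2 gives 8/3.
E[max(W, Z) | min(W, Z) ≥ 2] = (8/3) / (5/8) = 64/15.

64/15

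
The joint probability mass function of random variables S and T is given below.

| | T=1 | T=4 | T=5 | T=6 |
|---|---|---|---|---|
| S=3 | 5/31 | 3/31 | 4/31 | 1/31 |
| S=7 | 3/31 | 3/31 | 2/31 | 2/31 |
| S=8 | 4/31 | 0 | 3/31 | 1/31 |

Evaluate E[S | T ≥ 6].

25/4

P(T ≥ 6) = 4/31.
Σ S·P over the event = 3·(1/31) + 7·(2/31) + 8·(1/31) = 25/31.
E[S | T ≥ 6] = (25/31) / (4/31) = 25/4.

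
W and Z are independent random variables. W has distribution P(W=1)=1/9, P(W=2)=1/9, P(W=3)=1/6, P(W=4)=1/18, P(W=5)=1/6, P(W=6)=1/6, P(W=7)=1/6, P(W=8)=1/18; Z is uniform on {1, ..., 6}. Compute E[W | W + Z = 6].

P(W + Z = 6) = 11/108.
Summing W·P(x,y) over outcomes with W + Z = 6 gives 17/54.
E[W | W + Z = 6] = (17/54) / (11/108) = 34/11.

34/11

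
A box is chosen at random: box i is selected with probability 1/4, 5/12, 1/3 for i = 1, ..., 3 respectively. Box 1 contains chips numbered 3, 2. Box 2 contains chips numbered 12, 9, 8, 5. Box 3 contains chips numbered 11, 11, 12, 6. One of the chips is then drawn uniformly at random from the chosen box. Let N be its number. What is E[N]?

E[N | box 1] = (3+2)/2 = 5/2.
E[N | box 2] = (12+9+8+5)/4 = 17/2.
E[N | box 3] = (11+11+12+6)/4 = 10.
E[N] = (1/4)·(5/2) + (5/12)·(17/2) + (1/3)·(10) = 15/2.

15/2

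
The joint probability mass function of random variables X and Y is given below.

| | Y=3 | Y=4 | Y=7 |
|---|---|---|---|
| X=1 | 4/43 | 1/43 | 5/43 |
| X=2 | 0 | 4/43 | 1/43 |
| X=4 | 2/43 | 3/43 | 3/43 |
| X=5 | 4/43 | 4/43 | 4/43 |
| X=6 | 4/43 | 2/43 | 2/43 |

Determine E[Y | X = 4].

39/8

P(X = 4) = 8/43.
Σ Y·P over the event = 3·(2/43) + 4·(3/43) + 7·(3/43) = 39/43.
E[Y | X = 4] = (39/43) / (8/43) = 39/8.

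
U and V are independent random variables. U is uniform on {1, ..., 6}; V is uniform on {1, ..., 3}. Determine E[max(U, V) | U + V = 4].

Outcomes with U + V = 4: (1,3), (2,2), (3,1), each with probability 1/18.
E[max(U, V) | U + V = 4] = (3 + 2 + 3) / 3 = 8/3.

8/3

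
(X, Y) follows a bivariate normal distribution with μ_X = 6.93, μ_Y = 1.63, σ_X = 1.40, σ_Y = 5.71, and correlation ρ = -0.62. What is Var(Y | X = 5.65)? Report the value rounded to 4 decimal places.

20.0711

Var(Y | X=x) = (1 − ρ²)·σ_Y².
Var(Y | X=5.65) = (5.71)²·(1 − (-0.62)²) = 32.6041·0.6156 = 20.0711.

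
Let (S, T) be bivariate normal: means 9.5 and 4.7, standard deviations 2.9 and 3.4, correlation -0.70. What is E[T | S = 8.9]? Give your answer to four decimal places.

5.1924

E[T | S=x] = μ_T + ρ(σ_T/σ_S)(x − μ_S) for jointly normal variables.
E[T | S=8.9] = 4.7 + (-0.70)·(3.4/2.9)·(8.9 − (9.5)) = 4.7 + (-0.82069)·(-0.6) = 5.1924.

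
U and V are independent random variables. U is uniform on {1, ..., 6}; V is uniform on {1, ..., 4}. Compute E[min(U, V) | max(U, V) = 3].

9/5

Outcomes with max(U, V) = 3: (1,3), (2,3), (3,1), (3,2), (3,3), each with probability 1/24.
E[min(U, V) | max(U, V) = 3] = (1 + 2 + 1 + 2 + 3) / 5 = 9/5.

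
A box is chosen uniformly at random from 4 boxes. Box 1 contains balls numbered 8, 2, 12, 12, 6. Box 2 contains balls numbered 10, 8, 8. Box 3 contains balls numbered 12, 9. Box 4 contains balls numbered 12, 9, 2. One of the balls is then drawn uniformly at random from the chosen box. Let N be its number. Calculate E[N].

209/24

E[N | box 1] = (8+2+12+12+6)/5 = 8.
E[N | box 2] = (10+8+8)/3 = 26/3.
E[N | box 3] = (12+9)/2 = 21/2.
E[N | box 4] = (12+9+2)/3 = 23/3.
By the law of total expectation,
E[N] = (1/4)·(8) + (1/4)·(26/3) + (1/4)·(21/2) + (1/4)·(23/3) = 209/24.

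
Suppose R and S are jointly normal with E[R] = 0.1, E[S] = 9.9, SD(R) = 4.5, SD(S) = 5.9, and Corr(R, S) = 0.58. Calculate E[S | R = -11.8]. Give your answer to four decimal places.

0.8507

E[S | R=x] = μ_S + ρ(σ_S/σ_R)(x − μ_R) for jointly normal variables.
E[S | R=-11.8] = 9.9 + (0.58)·(5.9/4.5)·(-11.8 − (0.1)) = 9.9 + (0.760444)·(-11.9) = 0.8507.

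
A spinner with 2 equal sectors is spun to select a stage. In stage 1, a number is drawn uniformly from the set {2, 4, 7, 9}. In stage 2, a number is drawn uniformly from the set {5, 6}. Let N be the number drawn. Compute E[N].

E[N | stage 1] = (2+4+7+9)/4 = 11/2.
E[N | stage 2] = (5+6)/2 = 11/2.
E[N] = (1/2)·(11/2) + (1/2)·(11/2) = 11/2.

11/2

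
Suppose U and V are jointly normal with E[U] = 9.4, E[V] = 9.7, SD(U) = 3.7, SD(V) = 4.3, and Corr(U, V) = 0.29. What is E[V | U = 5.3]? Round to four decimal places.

8.3182

The regression of V on U has slope ρ·σ_V/σ_U and passes through (μ_U, μ_V).
E[V | U=5.3] = 9.7 + (0.29)·(4.3/3.7)·(5.3 − (9.4)) = 9.7 + (0.33703)·(-4.1) = 8.3182.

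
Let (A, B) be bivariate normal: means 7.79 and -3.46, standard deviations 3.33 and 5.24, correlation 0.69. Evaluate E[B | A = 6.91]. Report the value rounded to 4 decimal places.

-4.4155

E[B | A=x] = μ_B + ρ(σ_B/σ_A)(x − μ_A) for jointly normal variables.
E[B | A=6.91] = -3.46 + (0.69)·(5.24/3.33)·(6.91 − (7.79)) = -3.46 + (1.0858)·(-0.88) = -4.4155.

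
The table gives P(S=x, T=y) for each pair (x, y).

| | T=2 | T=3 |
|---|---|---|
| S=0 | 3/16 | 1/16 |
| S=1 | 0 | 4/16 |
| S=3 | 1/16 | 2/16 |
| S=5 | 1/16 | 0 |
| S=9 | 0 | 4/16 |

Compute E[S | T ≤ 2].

P(T ≤ 2) = 5/16.
Σ S·P over the event = 0·(3/16) + 3·(1/16) + 5·(1/16) = 1/2.
E[S | T ≤ 2] = (1/2) / (5/16) = 8/5.

8/5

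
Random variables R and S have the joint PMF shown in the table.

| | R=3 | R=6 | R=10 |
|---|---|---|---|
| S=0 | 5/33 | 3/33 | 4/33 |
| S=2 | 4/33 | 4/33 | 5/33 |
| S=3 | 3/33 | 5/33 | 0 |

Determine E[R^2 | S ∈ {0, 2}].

P(S ∈ {0, 2}) = 25/33.
Σ R^2·P over the event = 9·(5/33) + 9·(4/33) + 36·(3/33) + 36·(4/33) + 100·(4/33) + 100·(5/33) = 411/11.
E[R^2 | S ∈ {0, 2}] = (411/11) / (25/33) = 1233/25.

1233/25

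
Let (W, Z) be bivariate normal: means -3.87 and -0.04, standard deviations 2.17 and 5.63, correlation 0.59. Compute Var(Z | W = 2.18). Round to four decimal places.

The conditional variance in a bivariate normal is σ_Z²(1 − ρ²), independent of x.
Var(Z | W=2.18) = (5.63)²·(1 − (0.59)²) = 31.6969·0.6519 = 20.6632.

20.6632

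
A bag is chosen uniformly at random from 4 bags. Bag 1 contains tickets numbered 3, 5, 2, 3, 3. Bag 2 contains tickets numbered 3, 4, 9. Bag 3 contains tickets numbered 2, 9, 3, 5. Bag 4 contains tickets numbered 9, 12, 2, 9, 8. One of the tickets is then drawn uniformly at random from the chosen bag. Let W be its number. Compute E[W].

1277/240

E[W | bag 1] = (3+5+2+3+3)/5 = 16/5.
E[W | bag 2] = (3+4+9)/3 = 16/3.
E[W | bag 3] = (2+9+3+5)/4 = 19/4.
E[W | bag 4] = (9+12+2+9+8)/5 = 8.
By the law of total expectation,
E[W] = (1/4)·(16/5) + (1/4)·(16/3) + (1/4)·(19/4) + (1/4)·(8) = 1277/240.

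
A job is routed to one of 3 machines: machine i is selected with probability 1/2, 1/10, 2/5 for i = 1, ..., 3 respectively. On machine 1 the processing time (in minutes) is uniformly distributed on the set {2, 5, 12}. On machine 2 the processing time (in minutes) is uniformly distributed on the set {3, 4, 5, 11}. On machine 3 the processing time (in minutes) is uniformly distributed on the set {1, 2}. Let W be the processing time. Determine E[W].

521/120

E[W | machine 1] = (2+5+12)/3 = 19/3.
E[W | machine 2] = (3+4+5+11)/4 = 23/4.
E[W | machine 3] = (1+2)/2 = 3/2.
By the law of total expectation,
E[W] = (1/2)·(19/3) + (1/10)·(23/4) + (2/5)·(3/2) = 521/120.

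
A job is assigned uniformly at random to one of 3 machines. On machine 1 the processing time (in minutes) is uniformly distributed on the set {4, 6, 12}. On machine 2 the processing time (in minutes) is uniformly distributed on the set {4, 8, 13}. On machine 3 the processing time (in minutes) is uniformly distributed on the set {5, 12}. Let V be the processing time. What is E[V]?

145/18

E[V | machine 1] = (4+6+12)/3 = 22/3.
E[V | machine 2] = (4+8+13)/3 = 25/3.
E[V | machine 3] = (5+12)/2 = 17/2.
E[V] = (1/3)·(22/3) + (1/3)·(25/3) + (1/3)·(17/2) = 145/18.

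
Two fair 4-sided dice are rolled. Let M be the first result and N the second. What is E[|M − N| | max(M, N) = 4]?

12/7

Outcomes with max(M, N) = 4: (1,4), (2,4), (3,4), (4,1), (4,2), (4,3), (4,4), each with probability 1/16.
E[|M − N| | max(M, N) = 4] = (3 + 2 + 1 + 3 + 2 + 1 + 0) / 7 = 12/7.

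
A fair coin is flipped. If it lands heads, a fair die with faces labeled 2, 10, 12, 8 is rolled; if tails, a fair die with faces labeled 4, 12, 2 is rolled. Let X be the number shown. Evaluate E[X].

E[X | heads] = (2+10+12+8)/4 = 8.
E[X | tails] = (4+12+2)/3 = 6.
By the law of total expectation,
E[X] = (1/2)·(8) + (1/2)·(6) = 7.

7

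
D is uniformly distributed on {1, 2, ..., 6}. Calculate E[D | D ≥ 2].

4

Given D ≥ 2, D is equally likely to be any of {2, 3, 4, 5, 6}.
E[D | D ≥ 2] = (2 + 3 + 4 + 5 + 6) / 5 = 4.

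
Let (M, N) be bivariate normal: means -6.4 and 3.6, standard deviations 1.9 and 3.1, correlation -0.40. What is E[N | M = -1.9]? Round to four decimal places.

The regression of N on M has slope ρ·σ_N/σ_M and passes through (μ_M, μ_N).
E[N | M=-1.9] = 3.6 + (-0.40)·(3.1/1.9)·(-1.9 − (-6.4)) = 3.6 + (-0.65263)·(4.5) = 0.6632.

0.6632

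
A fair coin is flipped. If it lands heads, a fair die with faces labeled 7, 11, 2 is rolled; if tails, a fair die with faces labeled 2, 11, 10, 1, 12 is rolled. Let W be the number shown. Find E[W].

104/15

E[W | heads] = (7+11+2)/3 = 20/3.
E[W | tails] = (2+11+10+1+12)/5 = 36/5.
E[W] = (1/2)·(20/3) + (1/2)·(36/5) = 104/15.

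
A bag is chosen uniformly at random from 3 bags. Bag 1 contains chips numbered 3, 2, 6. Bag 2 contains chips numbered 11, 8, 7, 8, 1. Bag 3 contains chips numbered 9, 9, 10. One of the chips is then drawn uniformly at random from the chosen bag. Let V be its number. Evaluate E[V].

20/3

E[V | bag 1] = (3+2+6)/3 = 11/3.
E[V | bag 2] = (11+8+7+8+1)/5 = 7.
E[V | bag 3] = (9+9+10)/3 = 28/3.
By the law of total expectation,
E[V] = (1/3)·(11/3) + (1/3)·(7) + (1/3)·(28/3) = 20/3.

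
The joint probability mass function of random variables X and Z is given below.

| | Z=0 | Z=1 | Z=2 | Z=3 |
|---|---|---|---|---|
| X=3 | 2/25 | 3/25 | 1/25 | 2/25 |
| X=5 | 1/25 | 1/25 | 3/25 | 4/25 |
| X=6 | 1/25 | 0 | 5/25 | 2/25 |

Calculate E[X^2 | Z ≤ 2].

395/17

P(Z ≤ 2) = 17/25.
Σ X^2·P over the event = 9·(2/25) + 9·(3/25) + 9·(1/25) + 25·(1/25) + 25·(1/25) + 25·(3/25) + 36·(1/25) + 36·(5/25) = 79/5.
E[X^2 | Z ≤ 2] = (79/5) / (17/25) = 395/17.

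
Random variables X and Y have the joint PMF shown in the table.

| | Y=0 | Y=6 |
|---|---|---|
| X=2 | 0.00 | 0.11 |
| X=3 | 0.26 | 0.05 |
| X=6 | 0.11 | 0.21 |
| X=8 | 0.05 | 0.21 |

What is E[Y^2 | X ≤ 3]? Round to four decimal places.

13.7143

P(X ≤ 3) = 0.42.
Σ Y^2·P over the event = 36·(0.11) + 0·(0.26) + 36·(0.05) = 5.76.
E[Y^2 | X ≤ 3] = (5.76) / (0.42) = 13.7143.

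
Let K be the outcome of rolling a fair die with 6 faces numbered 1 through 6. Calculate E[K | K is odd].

3

Given K is odd, K is equally likely to be any of {1, 3, 5}.
E[K | K is odd] = (1 + 3 + 5) / 3 = 3.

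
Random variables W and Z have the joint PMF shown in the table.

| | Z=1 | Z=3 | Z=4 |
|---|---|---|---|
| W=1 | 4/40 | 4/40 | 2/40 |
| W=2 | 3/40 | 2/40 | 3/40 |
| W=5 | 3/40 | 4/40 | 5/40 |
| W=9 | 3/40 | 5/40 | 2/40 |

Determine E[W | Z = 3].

73/15

P(Z = 3) = 3/8.
Σ W·P over the event = 1·(4/40) + 2·(2/40) + 5·(4/40) + 9·(5/40) = 73/40.
E[W | Z = 3] = (73/40) / (3/8) = 73/15.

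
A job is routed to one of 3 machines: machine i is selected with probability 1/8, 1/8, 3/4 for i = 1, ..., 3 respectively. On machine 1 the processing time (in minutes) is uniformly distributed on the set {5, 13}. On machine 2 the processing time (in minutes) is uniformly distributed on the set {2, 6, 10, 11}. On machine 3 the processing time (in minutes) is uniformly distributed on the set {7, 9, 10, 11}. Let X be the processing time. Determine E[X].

287/32

E[X | machine 1] = (5+13)/2 = 9.
E[X | machine 2] = (2+6+10+11)/4 = 29/4.
E[X | machine 3] = (7+9+10+11)/4 = 37/4.
By the law of total expectation,
E[X] = (1/8)·(9) + (1/8)·(29/4) + (3/4)·(37/4) = 287/32.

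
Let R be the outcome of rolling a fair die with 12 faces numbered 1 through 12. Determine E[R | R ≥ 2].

7

Given R ≥ 2, R is equally likely to be any of {2, 3, 4, 5, 6, 7, 8, 9, 10, 11, 12}.
E[R | R ≥ 2] = (2 + 3 + 4 + 5 + 6 + 7 + 8 + 9 + 10 + 11 + 12) / 11 = 7.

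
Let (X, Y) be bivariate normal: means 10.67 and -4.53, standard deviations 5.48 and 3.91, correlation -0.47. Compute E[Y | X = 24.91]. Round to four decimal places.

-9.3053

The regression of Y on X has slope ρ·σ_Y/σ_X and passes through (μ_X, μ_Y).
E[Y | X=24.91] = -4.53 + (-0.47)·(3.91/5.48)·(24.91 − (10.67)) = -4.53 + (-0.335347)·(14.24) = -9.3053.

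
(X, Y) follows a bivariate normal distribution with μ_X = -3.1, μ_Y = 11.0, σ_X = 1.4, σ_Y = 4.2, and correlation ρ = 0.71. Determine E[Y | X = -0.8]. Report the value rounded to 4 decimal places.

15.8990

For a bivariate normal, E[Y | X=x] = μ_Y + ρ·(σ_Y/σ_X)·(x − μ_X).
E[Y | X=-0.8] = 11.0 + (0.71)·(4.2/1.4)·(-0.8 − (-3.1)) = 11.0 + (2.13)·(2.3) = 15.8990.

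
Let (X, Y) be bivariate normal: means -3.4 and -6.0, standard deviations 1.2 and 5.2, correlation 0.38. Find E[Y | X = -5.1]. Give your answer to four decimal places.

E[Y | X=x] = μ_Y + ρ(σ_Y/σ_X)(x − μ_X) for jointly normal variables.
E[Y | X=-5.1] = -6.0 + (0.38)·(5.2/1.2)·(-5.1 − (-3.4)) = -6.0 + (1.64667)·(-1.7) = -8.7993.

-8.7993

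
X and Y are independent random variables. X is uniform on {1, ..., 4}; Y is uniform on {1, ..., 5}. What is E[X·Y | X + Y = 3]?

2

Outcomes with X + Y = 3: (1,2), (2,1), each with probability 1/20.
E[X·Y | X + Y = 3] = (2 + 2) / 2 = 2.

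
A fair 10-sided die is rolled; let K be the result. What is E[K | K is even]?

6

Given K is even, K is equally likely to be any of {2, 4, 6, 8, 10}.
E[K | K is even] = (2 + 4 + 6 + 8 + 10) / 5 = 6.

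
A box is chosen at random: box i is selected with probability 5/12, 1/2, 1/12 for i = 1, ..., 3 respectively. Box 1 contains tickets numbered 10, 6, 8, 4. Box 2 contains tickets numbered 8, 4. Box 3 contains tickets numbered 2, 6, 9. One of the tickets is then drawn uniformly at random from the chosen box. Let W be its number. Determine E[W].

115/18

E[W | box 1] = (10+6+8+4)/4 = 7.
E[W | box 2] = (8+4)/2 = 6.
E[W | box 3] = (2+6+9)/3 = 17/3.
E[W] = (5/12)·(7) + (1/2)·(6) + (1/12)·(17/3) = 115/18.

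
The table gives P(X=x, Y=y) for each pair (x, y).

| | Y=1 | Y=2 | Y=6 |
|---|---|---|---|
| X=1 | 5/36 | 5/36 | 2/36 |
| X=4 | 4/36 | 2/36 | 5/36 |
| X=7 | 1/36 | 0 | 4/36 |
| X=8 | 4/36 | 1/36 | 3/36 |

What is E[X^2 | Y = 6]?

235/7

P(Y = 6) = 7/18.
Σ X^2·P over the event = 1·(2/36) + 16·(5/36) + 49·(4/36) + 64·(3/36) = 235/18.
E[X^2 | Y = 6] = (235/18) / (7/18) = 235/7.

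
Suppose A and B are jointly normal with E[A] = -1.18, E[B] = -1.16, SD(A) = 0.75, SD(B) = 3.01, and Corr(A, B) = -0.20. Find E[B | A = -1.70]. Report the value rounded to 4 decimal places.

-0.7426

For a bivariate normal, E[B | A=x] = μ_B + ρ·(σ_B/σ_A)·(x − μ_A).
E[B | A=-1.70] = -1.16 + (-0.20)·(3.01/0.75)·(-1.70 − (-1.18)) = -1.16 + (-0.80267)·(-0.52) = -0.7426.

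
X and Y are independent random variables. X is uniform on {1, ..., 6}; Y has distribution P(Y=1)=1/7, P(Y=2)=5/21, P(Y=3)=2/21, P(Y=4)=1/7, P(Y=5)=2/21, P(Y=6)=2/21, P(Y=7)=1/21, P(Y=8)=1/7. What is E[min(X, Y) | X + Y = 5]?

P(X + Y = 5) = 13/126.
Summing min(X,Y)·P(x,y) over outcomes with X + Y = 5 gives 10/63.
E[min(X, Y) | X + Y = 5] = (10/63) / (13/126) = 20/13.

20/13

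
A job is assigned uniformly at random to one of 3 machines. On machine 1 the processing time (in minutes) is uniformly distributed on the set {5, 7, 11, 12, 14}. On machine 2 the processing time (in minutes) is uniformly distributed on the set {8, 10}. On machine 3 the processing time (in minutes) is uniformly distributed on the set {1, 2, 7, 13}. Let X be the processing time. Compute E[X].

E[X | machine 1] = (5+7+11+12+14)/5 = 49/5.
E[X | machine 2] = (8+10)/2 = 9.
E[X | machine 3] = (1+2+7+13)/4 = 23/4.
E[X] = (1/3)·(49/5) + (1/3)·(9) + (1/3)·(23/4) = 491/60.

491/60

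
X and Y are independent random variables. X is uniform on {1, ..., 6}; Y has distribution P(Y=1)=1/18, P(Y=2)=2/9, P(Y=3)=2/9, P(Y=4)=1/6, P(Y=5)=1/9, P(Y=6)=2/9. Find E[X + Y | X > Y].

P(X > Y) = 41/108.
Summing (X+Y)·P(x,y) over outcomes with X > Y gives 76/27.
E[X + Y | X > Y] = (76/27) / (41/108) = 304/41.

304/41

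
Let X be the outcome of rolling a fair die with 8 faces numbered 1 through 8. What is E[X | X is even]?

5

Given X is even, X is equally likely to be any of {2, 4, 6, 8}.
E[X | X is even] = (2 + 4 + 6 + 8) / 4 = 5.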